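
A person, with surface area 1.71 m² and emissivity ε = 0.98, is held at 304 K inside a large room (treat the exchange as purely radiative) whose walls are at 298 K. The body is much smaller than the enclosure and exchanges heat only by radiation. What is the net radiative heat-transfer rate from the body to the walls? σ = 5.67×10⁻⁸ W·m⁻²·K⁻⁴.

P_net ≈ 62.2 W

For a small grey body in a large enclosure: P_net = εσA(T_body⁴ − T_wall⁴).
A = 1.71 m²; T_body⁴ − T_wall⁴ = 8.541×10⁹ − 7.886×10⁹ = 6.546×10⁸ K⁴.
|P_net| = 0.98·5.67×10⁻⁸·1.710·6.546×10⁸.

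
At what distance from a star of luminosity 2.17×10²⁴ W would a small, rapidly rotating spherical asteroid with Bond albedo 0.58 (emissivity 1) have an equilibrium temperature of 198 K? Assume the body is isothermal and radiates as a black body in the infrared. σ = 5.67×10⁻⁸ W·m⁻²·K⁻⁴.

For an isothermal black-emitting sphere, (1−a)S·πr² = σ·4πr²·T⁴ ⇒ S = 4σT⁴/(1−a).
S = 4·5.67×10⁻⁸·(198)⁴/0.420 = 830.0 W/m².
Flux falls as S = L/(4πd²), so d = √(L/(4πS)) = √(2.17×10²⁴/(4π·830.0)).

d ≈ 1.44×10¹⁰ m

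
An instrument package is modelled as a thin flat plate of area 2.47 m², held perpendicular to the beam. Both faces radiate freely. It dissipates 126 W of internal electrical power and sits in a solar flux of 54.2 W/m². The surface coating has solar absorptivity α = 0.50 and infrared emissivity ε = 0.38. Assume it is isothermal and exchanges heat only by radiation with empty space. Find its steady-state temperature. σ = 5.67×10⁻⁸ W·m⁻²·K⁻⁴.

T ≈ 206 K

At steady state, absorbed solar power + internal power = radiated power.
Absorbed: α·S·A_cross = 0.50·54.2·2.470 = 66.94 W (cross-section A).
Total input = 66.94 + 126 = 192.9 W.
Radiated: εσ·A_surf·T⁴ with A_surf = 2A = 4.940 m².
T⁴ = 192.9/(0.38·5.67×10⁻⁸·4.940) = 1.813×10⁹ K⁴.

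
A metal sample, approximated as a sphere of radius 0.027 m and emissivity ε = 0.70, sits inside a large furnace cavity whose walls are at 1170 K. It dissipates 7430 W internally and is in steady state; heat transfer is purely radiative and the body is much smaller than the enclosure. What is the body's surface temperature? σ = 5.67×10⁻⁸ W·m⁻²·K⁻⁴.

T ≈ 2170 K

For a small grey body in a large enclosure, net radiated power = εσA(T⁴ − T_w⁴).
Steady state: P = εσA(T⁴ − T_w⁴) with A = 4πr² = 0.009161 m².
T⁴ = P/(εσA) + T_w⁴ = 7430/(0.70·5.67×10⁻⁸·0.009161) + (1170)⁴
    = 2.043×10¹³ + 1.874×10¹² = 2.231×10¹³ K⁴.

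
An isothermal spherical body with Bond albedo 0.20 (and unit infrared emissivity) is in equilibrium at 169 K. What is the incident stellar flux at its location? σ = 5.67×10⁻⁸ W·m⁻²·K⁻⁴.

(1−a)S·πr² = σ·4πr²·T⁴ ⇒ S = 4σT⁴/(1−a).
S = 4·5.67×10⁻⁸·8.157×10⁸/0.800.

S ≈ 231 W/m²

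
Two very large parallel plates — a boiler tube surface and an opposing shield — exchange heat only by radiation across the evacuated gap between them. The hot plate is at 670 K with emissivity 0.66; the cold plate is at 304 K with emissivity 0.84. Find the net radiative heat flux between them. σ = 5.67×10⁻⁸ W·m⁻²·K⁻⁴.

q ≈ 6410 W/m²

For two infinite grey parallel plates, q = σ(T₁⁴ − T₂⁴)/(1/ε₁ + 1/ε₂ − 1).
T₁⁴ − T₂⁴ = 2.015×10¹¹ − 8.541×10⁹ = 1.930×10¹¹ K⁴.
1/ε₁ + 1/ε₂ − 1 = 1.515 + 1.190 − 1 = 1.706.
q = 5.67×10⁻⁸ × 1.930×10¹¹ / 1.706.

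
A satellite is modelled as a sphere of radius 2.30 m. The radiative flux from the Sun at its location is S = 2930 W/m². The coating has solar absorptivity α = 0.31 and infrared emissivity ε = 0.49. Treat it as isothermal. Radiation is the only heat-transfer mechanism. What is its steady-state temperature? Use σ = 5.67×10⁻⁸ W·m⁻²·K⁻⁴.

T ≈ 301 K

At equilibrium, absorbed power = emitted power.
Absorbing cross-section = πr² = 16.62 m²; emitting surface = 4πr² = 66.48 m² (ratio 4).
αS·A_cross = εσ·A_surf·T⁴  ⇒  T⁴ = αS/(ε·4σ).
T⁴ = 0.310·2930/(0.49·4·5.67×10⁻⁸) = 8.173×10⁹ K⁴.
T = (8.173×10⁹)^(1/4).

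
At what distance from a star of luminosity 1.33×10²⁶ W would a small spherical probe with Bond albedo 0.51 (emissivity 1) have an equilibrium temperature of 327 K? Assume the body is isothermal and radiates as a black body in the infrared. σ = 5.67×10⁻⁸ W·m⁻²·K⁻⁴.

For an isothermal black-emitting sphere, (1−a)S·πr² = σ·4πr²·T⁴ ⇒ S = 4σT⁴/(1−a).
S = 4·5.67×10⁻⁸·(327)⁴/0.490 = 5292 W/m².
Flux falls as S = L/(4πd²), so d = √(L/(4πS)) = √(1.33×10²⁶/(4π·5292)).

d ≈ 4.47×10¹⁰ m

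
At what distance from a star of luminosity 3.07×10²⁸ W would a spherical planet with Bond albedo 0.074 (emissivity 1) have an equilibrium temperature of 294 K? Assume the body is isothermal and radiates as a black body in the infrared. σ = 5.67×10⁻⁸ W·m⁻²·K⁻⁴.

d ≈ 1.16×10¹² m

For an isothermal black-emitting sphere, (1−a)S·πr² = σ·4πr²·T⁴ ⇒ S = 4σT⁴/(1−a).
S = 4·5.67×10⁻⁸·(294)⁴/0.926 = 1830 W/m².
Flux falls as S = L/(4πd²), so d = √(L/(4πS)) = √(3.07×10²⁸/(4π·1830)).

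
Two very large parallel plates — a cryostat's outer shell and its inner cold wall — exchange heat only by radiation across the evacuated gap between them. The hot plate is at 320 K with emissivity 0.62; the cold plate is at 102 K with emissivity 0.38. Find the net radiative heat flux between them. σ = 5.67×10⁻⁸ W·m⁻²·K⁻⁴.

q ≈ 181 W/m²

For two infinite grey parallel plates, q = σ(T₁⁴ − T₂⁴)/(1/ε₁ + 1/ε₂ − 1).
T₁⁴ − T₂⁴ = 1.049×10¹⁰ − 1.082×10⁸ = 1.038×10¹⁰ K⁴.
1/ε₁ + 1/ε₂ − 1 = 1.613 + 2.632 − 1 = 3.244.
q = 5.67×10⁻⁸ × 1.038×10¹⁰ / 3.244.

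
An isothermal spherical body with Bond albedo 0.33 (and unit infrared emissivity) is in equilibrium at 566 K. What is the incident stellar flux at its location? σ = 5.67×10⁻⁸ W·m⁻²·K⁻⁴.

S ≈ 34700 W/m²

(1−a)S·πr² = σ·4πr²·T⁴ ⇒ S = 4σT⁴/(1−a).
S = 4·5.67×10⁻⁸·1.026×10¹¹/0.670.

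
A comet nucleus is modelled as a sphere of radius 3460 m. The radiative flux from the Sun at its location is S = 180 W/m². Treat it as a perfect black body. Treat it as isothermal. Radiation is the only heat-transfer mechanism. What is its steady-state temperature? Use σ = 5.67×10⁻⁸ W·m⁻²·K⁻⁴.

T ≈ 168 K

At equilibrium, absorbed power = emitted power.
Absorbing cross-section = πr² = 3.761×10⁷ m²; emitting surface = 4πr² = 1.504×10⁸ m² (ratio 4).
S·A_cross = εσ·A_surf·T⁴  ⇒  T⁴ = S/(4σ).
T⁴ = 1.00·180/(4·5.67×10⁻⁸) = 7.937×10⁸ K⁴.
T = (7.937×10⁸)^(1/4).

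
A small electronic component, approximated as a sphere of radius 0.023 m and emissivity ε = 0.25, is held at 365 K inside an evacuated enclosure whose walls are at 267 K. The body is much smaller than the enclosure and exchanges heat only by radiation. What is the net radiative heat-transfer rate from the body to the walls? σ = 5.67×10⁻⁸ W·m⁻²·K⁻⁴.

P_net ≈ 1.19 W

For a small grey body in a large enclosure: P_net = εσA(T_body⁴ − T_wall⁴).
A = 4πr² = 0.006648 m²; T_body⁴ − T_wall⁴ = 1.775×10¹⁰ − 5.082×10⁹ = 1.267×10¹⁰ K⁴.
|P_net| = 0.25·5.67×10⁻⁸·0.006648·1.267×10¹⁰.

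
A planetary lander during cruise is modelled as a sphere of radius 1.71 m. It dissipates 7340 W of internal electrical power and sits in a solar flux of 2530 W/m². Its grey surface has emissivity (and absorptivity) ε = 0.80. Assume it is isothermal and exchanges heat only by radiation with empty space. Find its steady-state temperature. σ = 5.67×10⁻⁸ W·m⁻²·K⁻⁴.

At steady state, absorbed solar power + internal power = radiated power.
Absorbed: α·S·A_cross = 0.80·2530·9.186 = 18590 W (cross-section πr²).
Total input = 18590 + 7340 = 25930 W.
Radiated: εσ·A_surf·T⁴ with A_surf = 4πr² = 36.75 m².
T⁴ = 25930/(0.80·5.67×10⁻⁸·36.75) = 1.556×10¹⁰ K⁴.

T ≈ 353 K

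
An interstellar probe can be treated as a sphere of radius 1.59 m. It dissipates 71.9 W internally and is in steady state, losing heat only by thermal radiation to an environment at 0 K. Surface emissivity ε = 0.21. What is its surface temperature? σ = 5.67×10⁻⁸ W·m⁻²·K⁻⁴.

T ≈ 117 K

Steady state: internal power = radiated power, P = εσA T⁴.
Radiating area A = 4πr² = 31.77 m².
T⁴ = P/(εσA) = 71.9/(0.21·5.67×10⁻⁸·31.77) = 1.901×10⁸ K⁴.
T = (1.901×10⁸)^(1/4).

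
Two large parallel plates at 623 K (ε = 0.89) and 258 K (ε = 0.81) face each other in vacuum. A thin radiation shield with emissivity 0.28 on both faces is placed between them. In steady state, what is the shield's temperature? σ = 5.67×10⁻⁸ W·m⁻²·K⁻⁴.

In steady state the net flux on the hot side equals that on the cold side.
σ(T₁⁴−T_s⁴)/D₁ = σ(T_s⁴−T₂⁴)/D₂, with D₁ = 1/ε₁+1/ε_s−1 = 3.695, D₂ = 1/ε_s+1/ε₂−1 = 3.806.
Solve for T_s⁴: T_s⁴ = (D₂·T₁⁴ + D₁·T₂⁴)/(D₁+D₂) = 7.862×10¹⁰ K⁴.

T_s ≈ 530 K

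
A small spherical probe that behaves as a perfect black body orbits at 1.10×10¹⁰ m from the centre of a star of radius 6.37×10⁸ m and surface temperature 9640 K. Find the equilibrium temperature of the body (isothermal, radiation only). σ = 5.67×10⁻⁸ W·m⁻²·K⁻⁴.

T ≈ 1640 K

The star's surface emits σT_*⁴; at distance d the flux is S = σT_*⁴(R_*/d)².
S = 5.67×10⁻⁸·(9640)⁴·(6.37×10⁸/1.10×10¹⁰)² = 1.642×10⁶ W/m².
For an isothermal sphere T⁴ = (1−a)S/(4σ) = 7.240×10¹² K⁴.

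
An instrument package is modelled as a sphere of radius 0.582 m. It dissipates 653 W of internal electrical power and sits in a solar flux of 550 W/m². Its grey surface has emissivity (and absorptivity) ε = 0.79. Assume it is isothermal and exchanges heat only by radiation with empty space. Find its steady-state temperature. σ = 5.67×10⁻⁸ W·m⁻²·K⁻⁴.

T ≈ 277 K

At steady state, absorbed solar power + internal power = radiated power.
Absorbed: α·S·A_cross = 0.79·550·1.064 = 462.4 W (cross-section πr²).
Total input = 462.4 + 653 = 1115 W.
Radiated: εσ·A_surf·T⁴ with A_surf = 4πr² = 4.257 m².
T⁴ = 1115/(0.79·5.67×10⁻⁸·4.257) = 5.850×10⁹ K⁴.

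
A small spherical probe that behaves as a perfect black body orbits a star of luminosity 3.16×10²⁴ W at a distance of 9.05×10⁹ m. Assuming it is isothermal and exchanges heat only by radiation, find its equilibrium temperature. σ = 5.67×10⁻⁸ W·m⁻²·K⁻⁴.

T ≈ 341 K

First find the stellar flux at distance d: S = L/(4πd²) = 3.16×10²⁴/(4π·(9.05×10⁹)²) = 3070 W/m².
For an isothermal sphere, absorbed (1−a)S·πr² = emitted σ·4πr²·T⁴, so T⁴ = (1−a)S/(4σ).
T⁴ = 1.00·3070/(4·5.67×10⁻⁸) = 1.354×10¹⁰ K⁴.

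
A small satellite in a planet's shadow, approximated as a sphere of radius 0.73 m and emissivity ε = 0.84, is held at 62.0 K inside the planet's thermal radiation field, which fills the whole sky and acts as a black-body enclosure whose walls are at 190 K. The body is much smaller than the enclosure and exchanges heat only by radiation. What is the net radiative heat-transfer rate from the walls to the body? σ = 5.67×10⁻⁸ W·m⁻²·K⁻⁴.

For a small grey body in a large enclosure: P_net = εσA(T_body⁴ − T_wall⁴).
A = 4πr² = 6.697 m²; T_body⁴ − T_wall⁴ = 1.478×10⁷ − 1.303×10⁹ = -1.288×10⁹ K⁴.
|P_net| = 0.84·5.67×10⁻⁸·6.697·1.288×10⁹.

P_net ≈ 411 W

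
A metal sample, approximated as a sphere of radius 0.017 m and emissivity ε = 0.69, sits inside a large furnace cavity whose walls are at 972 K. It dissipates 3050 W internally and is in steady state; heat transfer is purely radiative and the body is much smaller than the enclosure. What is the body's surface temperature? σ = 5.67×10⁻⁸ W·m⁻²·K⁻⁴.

T ≈ 2170 K

For a small grey body in a large enclosure, net radiated power = εσA(T⁴ − T_w⁴).
Steady state: P = εσA(T⁴ − T_w⁴) with A = 4πr² = 0.003632 m².
T⁴ = P/(εσA) + T_w⁴ = 3050/(0.69·5.67×10⁻⁸·0.003632) + (972)⁴
    = 2.147×10¹³ + 8.926×10¹¹ = 2.236×10¹³ K⁴.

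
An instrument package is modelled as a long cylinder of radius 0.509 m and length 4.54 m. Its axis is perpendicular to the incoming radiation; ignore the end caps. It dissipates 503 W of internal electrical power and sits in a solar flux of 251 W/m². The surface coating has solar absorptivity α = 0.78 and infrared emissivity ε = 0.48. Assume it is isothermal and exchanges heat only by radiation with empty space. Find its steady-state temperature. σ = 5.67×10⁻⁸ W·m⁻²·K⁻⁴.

T ≈ 244 K

At steady state, absorbed solar power + internal power = radiated power.
Absorbed: α·S·A_cross = 0.78·251·4.622 = 904.8 W (cross-section 2rL).
Total input = 904.8 + 503 = 1408 W.
Radiated: εσ·A_surf·T⁴ with A_surf = 2πrL = 14.52 m².
T⁴ = 1408/(0.48·5.67×10⁻⁸·14.52) = 3.563×10⁹ K⁴.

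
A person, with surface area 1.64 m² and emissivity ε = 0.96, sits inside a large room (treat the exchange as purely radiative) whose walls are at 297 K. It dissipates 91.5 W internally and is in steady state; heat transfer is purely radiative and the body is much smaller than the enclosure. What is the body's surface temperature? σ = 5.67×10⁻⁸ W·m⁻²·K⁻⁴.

T ≈ 306 K

For a small grey body in a large enclosure, net radiated power = εσA(T⁴ − T_w⁴).
Steady state: P = εσA(T⁴ − T_w⁴) with A = 1.64 m².
T⁴ = P/(εσA) + T_w⁴ = 91.5/(0.96·5.67×10⁻⁸·1.640) + (297)⁴
    = 1.025×10⁹ + 7.781×10⁹ = 8.806×10⁹ K⁴.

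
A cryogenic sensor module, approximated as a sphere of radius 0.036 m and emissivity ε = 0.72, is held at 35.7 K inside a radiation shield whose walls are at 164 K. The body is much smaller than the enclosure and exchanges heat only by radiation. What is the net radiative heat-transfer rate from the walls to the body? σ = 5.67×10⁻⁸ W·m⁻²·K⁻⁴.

P_net ≈ 0.480 W

For a small grey body in a large enclosure: P_net = εσA(T_body⁴ − T_wall⁴).
A = 4πr² = 0.01629 m²; T_body⁴ − T_wall⁴ = 1.624×10⁶ − 7.234×10⁸ = -7.218×10⁸ K⁴.
|P_net| = 0.72·5.67×10⁻⁸·0.01629·7.218×10⁸.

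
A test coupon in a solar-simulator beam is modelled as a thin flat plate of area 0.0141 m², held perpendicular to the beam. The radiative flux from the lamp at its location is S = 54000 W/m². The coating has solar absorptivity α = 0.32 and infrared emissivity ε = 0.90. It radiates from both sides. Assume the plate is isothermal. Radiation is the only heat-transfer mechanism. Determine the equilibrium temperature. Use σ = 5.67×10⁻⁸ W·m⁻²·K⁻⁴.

T ≈ 641 K

At equilibrium, absorbed power = emitted power.
Absorbing cross-section = A = 0.01410 m²; emitting surface = 2A = 0.02820 m² (ratio 2).
αS·A_cross = εσ·A_surf·T⁴  ⇒  T⁴ = αS/(ε·2σ).
T⁴ = 0.320·54000/(0.90·2·5.67×10⁻⁸) = 1.693×10¹¹ K⁴.
T = (1.693×10¹¹)^(1/4).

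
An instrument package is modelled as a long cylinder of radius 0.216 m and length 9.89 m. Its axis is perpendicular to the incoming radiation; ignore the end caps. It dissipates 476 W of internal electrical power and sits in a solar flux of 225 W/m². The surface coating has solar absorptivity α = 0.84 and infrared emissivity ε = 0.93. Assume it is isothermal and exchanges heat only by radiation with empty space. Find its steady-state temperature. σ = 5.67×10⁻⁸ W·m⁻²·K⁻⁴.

At steady state, absorbed solar power + internal power = radiated power.
Absorbed: α·S·A_cross = 0.84·225·4.272 = 807.5 W (cross-section 2rL).
Total input = 807.5 + 476 = 1283 W.
Radiated: εσ·A_surf·T⁴ with A_surf = 2πrL = 13.42 m².
T⁴ = 1283/(0.93·5.67×10⁻⁸·13.42) = 1.813×10⁹ K⁴.

T ≈ 206 K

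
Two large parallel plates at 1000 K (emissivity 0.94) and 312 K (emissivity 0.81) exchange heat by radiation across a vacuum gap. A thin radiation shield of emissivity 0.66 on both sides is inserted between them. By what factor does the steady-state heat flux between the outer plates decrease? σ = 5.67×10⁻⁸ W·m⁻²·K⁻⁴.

Without shield: q₀ = σΔ(T⁴)/(1/ε₁+1/ε₂−1) with denominator 1.298.
With shield the two gaps are in series; the resistances add: (1/ε₁+1/ε_s−1)+(1/ε_s+1/ε₂−1) = 1.579+1.750 = 3.329.
Heat-flux ratio q₀/q = 3.329/1.298.

factor ≈ 2.56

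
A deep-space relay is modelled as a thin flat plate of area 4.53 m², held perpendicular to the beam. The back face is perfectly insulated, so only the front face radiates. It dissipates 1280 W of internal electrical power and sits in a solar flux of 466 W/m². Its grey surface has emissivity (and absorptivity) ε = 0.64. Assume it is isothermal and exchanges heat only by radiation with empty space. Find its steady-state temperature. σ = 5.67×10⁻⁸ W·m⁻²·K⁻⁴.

At steady state, absorbed solar power + internal power = radiated power.
Absorbed: α·S·A_cross = 0.64·466·4.530 = 1351 W (cross-section A).
Total input = 1351 + 1280 = 2631 W.
Radiated: εσ·A_surf·T⁴ with A_surf = A = 4.530 m².
T⁴ = 2631/(0.64·5.67×10⁻⁸·4.530) = 1.601×10¹⁰ K⁴.

T ≈ 356 K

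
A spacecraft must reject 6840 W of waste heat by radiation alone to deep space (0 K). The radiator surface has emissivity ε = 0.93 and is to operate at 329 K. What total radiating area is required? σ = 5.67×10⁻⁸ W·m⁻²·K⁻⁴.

P = εσA T⁴ ⇒ A = P/(εσT⁴).
T⁴ = 1.172×10¹⁰ K⁴.
A = 6840/(0.93 × 5.67×10⁻⁸ × 1.172×10¹⁰).

A ≈ 11.1 m²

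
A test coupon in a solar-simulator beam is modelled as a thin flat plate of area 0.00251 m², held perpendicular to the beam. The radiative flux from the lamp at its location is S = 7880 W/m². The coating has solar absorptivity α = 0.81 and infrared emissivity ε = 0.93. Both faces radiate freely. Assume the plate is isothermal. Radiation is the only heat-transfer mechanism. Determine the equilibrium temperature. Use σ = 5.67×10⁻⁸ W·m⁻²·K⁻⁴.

At equilibrium, absorbed power = emitted power.
Absorbing cross-section = A = 0.002510 m²; emitting surface = 2A = 0.005020 m² (ratio 2).
αS·A_cross = εσ·A_surf·T⁴  ⇒  T⁴ = αS/(ε·2σ).
T⁴ = 0.810·7880/(0.93·2·5.67×10⁻⁸) = 6.052×10¹⁰ K⁴.
T = (6.052×10¹⁰)^(1/4).

T ≈ 496 K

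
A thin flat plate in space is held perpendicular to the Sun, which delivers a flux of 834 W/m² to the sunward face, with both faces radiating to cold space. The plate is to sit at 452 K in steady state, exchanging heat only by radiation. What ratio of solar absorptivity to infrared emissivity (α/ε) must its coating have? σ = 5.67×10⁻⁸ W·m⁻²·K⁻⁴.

Balance: αS·A = εσ·2A·T⁴ ⇒ α/ε = 2σT⁴/S.
α/ε = 2·5.67×10⁻⁸·(452)⁴/834 = 2·5.67×10⁻⁸·4.174×10¹⁰/834.

α/ε ≈ 5.68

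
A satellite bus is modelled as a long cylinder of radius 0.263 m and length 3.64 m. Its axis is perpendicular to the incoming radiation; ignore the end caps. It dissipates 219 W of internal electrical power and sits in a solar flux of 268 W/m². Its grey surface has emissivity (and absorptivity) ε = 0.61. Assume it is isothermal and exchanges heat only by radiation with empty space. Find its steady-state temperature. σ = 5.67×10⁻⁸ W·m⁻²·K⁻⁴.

T ≈ 225 K

At steady state, absorbed solar power + internal power = radiated power.
Absorbed: α·S·A_cross = 0.61·268·1.915 = 313.0 W (cross-section 2rL).
Total input = 313.0 + 219 = 532.0 W.
Radiated: εσ·A_surf·T⁴ with A_surf = 2πrL = 6.015 m².
T⁴ = 532.0/(0.61·5.67×10⁻⁸·6.015) = 2.557×10⁹ K⁴.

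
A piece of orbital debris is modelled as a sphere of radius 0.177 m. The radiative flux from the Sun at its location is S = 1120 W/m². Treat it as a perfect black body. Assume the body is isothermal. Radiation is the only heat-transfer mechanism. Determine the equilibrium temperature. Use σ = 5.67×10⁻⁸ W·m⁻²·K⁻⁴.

T ≈ 265 K

At equilibrium, absorbed power = emitted power.
Absorbing cross-section = πr² = 0.09842 m²; emitting surface = 4πr² = 0.3937 m² (ratio 4).
S·A_cross = εσ·A_surf·T⁴  ⇒  T⁴ = S/(4σ).
T⁴ = 1.00·1120/(4·5.67×10⁻⁸) = 4.938×10⁹ K⁴.
T = (4.938×10⁹)^(1/4).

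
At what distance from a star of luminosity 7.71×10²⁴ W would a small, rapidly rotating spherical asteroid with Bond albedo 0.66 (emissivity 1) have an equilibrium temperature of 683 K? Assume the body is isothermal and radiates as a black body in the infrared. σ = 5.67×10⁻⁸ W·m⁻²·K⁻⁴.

For an isothermal black-emitting sphere, (1−a)S·πr² = σ·4πr²·T⁴ ⇒ S = 4σT⁴/(1−a).
S = 4·5.67×10⁻⁸·(683)⁴/0.340 = 1.452×10⁵ W/m².
Flux falls as S = L/(4πd²), so d = √(L/(4πS)) = √(7.71×10²⁴/(4π·1.452×10⁵)).

d ≈ 2.06×10⁹ m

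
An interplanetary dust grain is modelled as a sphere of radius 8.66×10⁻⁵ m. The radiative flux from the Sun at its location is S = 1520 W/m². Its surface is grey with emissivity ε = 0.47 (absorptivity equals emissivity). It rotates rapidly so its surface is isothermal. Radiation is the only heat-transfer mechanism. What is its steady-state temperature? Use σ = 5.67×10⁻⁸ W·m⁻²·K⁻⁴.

At equilibrium, absorbed power = emitted power.
Absorbing cross-section = πr² = 2.356×10⁻⁸ m²; emitting surface = 4πr² = 9.424×10⁻⁸ m² (ratio 4).
εS·A_cross = εσ·A_surf·T⁴  ⇒  T⁴ = S/(4σ)   (ε cancels).
T⁴ = 1520/(4·5.67×10⁻⁸) = 6.702×10⁹ K⁴.
T = (6.702×10⁹)^(1/4).

T ≈ 286 K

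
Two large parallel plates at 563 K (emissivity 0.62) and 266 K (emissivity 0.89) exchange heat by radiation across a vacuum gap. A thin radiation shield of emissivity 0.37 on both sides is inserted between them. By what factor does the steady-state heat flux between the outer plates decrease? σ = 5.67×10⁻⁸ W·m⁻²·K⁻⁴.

Without shield: q₀ = σΔ(T⁴)/(1/ε₁+1/ε₂−1) with denominator 1.736.
With shield the two gaps are in series; the resistances add: (1/ε₁+1/ε_s−1)+(1/ε_s+1/ε₂−1) = 3.316+2.826 = 6.142.
Heat-flux ratio q₀/q = 6.142/1.736.

factor ≈ 3.54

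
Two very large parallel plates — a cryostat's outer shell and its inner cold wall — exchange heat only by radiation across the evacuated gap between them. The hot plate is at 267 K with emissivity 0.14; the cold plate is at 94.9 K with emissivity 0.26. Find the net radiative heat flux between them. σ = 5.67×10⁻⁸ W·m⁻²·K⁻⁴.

For two infinite grey parallel plates, q = σ(T₁⁴ − T₂⁴)/(1/ε₁ + 1/ε₂ − 1).
T₁⁴ − T₂⁴ = 5.082×10⁹ − 8.111×10⁷ = 5.001×10⁹ K⁴.
1/ε₁ + 1/ε₂ − 1 = 7.143 + 3.846 − 1 = 9.989.
q = 5.67×10⁻⁸ × 5.001×10⁹ / 9.989.

q ≈ 28.4 W/m²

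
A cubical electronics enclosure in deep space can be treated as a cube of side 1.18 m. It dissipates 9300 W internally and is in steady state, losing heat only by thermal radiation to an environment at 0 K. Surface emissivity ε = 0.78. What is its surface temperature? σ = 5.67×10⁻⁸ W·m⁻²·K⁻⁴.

Steady state: internal power = radiated power, P = εσA T⁴.
Radiating area A = 6L² = 8.354 m².
T⁴ = P/(εσA) = 9300/(0.78·5.67×10⁻⁸·8.354) = 2.517×10¹⁰ K⁴.
T = (2.517×10¹⁰)^(1/4).

T ≈ 398 K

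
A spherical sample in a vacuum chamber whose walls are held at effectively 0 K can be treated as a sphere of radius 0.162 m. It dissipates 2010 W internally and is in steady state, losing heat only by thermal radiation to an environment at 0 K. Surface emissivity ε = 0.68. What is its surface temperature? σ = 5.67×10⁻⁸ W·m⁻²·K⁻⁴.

Steady state: internal power = radiated power, P = εσA T⁴.
Radiating area A = 4πr² = 0.3298 m².
T⁴ = P/(εσA) = 2010/(0.68·5.67×10⁻⁸·0.3298) = 1.581×10¹¹ K⁴.
T = (1.581×10¹¹)^(1/4).

T ≈ 631 K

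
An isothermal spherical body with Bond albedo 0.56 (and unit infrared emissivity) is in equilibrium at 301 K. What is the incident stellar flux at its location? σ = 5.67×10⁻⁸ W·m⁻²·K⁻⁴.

(1−a)S·πr² = σ·4πr²·T⁴ ⇒ S = 4σT⁴/(1−a).
S = 4·5.67×10⁻⁸·8.209×10⁹/0.440.

S ≈ 4230 W/m²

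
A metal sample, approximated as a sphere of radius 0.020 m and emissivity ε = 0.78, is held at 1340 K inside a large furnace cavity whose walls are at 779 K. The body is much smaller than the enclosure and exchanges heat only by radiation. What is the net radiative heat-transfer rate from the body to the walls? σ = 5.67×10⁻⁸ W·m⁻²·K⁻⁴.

P_net ≈ 635 W

For a small grey body in a large enclosure: P_net = εσA(T_body⁴ − T_wall⁴).
A = 4πr² = 0.005027 m²; T_body⁴ − T_wall⁴ = 3.224×10¹² − 3.683×10¹¹ = 2.856×10¹² K⁴.
|P_net| = 0.78·5.67×10⁻⁸·0.005027·2.856×10¹².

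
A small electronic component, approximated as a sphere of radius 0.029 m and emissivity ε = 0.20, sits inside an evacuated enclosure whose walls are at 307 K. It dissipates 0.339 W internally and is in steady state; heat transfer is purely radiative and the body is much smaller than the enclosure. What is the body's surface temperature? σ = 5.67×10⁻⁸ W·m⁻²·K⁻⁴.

For a small grey body in a large enclosure, net radiated power = εσA(T⁴ − T_w⁴).
Steady state: P = εσA(T⁴ − T_w⁴) with A = 4πr² = 0.01057 m².
T⁴ = P/(εσA) + T_w⁴ = 0.339/(0.20·5.67×10⁻⁸·0.01057) + (307)⁴
    = 2.829×10⁹ + 8.883×10⁹ = 1.171×10¹⁰ K⁴.

T ≈ 329 K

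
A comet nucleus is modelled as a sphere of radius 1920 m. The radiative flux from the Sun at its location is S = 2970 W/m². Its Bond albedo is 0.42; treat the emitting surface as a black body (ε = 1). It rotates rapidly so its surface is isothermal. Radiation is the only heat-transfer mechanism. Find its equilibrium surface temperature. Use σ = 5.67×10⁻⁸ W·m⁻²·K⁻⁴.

At equilibrium, absorbed power = emitted power.
Absorbing cross-section = πr² = 1.158×10⁷ m²; emitting surface = 4πr² = 4.632×10⁷ m² (ratio 4).
(1−a)S·A_cross = εσ·A_surf·T⁴  ⇒  T⁴ = (1−a)S/(4σ).
T⁴ = 0.580·2970/(4·5.67×10⁻⁸) = 7.595×10⁹ K⁴.
T = (7.595×10⁹)^(1/4).

T ≈ 295 K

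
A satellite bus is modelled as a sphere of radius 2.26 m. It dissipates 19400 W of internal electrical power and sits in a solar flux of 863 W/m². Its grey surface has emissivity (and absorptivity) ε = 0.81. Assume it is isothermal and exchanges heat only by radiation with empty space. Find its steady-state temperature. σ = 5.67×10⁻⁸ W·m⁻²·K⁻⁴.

At steady state, absorbed solar power + internal power = radiated power.
Absorbed: α·S·A_cross = 0.81·863·16.05 = 11220 W (cross-section πr²).
Total input = 11220 + 19400 = 30620 W.
Radiated: εσ·A_surf·T⁴ with A_surf = 4πr² = 64.18 m².
T⁴ = 30620/(0.81·5.67×10⁻⁸·64.18) = 1.039×10¹⁰ K⁴.

T ≈ 319 K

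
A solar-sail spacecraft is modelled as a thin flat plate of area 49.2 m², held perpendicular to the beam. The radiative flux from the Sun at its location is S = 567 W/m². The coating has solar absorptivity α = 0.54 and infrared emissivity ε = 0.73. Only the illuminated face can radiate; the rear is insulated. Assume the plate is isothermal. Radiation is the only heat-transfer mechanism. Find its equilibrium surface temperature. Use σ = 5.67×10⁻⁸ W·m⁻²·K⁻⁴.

T ≈ 293 K

At equilibrium, absorbed power = emitted power.
Absorbing cross-section = A = 49.20 m²; emitting surface = A = 49.20 m² (ratio 1).
αS·A_cross = εσ·A_surf·T⁴  ⇒  T⁴ = αS/(ε·1σ).
T⁴ = 0.540·567/(0.73·1·5.67×10⁻⁸) = 7.397×10⁹ K⁴.
T = (7.397×10⁹)^(1/4).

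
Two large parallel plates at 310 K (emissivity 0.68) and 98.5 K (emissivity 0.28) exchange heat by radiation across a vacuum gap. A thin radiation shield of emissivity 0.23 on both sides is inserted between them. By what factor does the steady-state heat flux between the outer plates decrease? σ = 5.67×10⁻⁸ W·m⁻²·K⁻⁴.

factor ≈ 2.90

Without shield: q₀ = σΔ(T⁴)/(1/ε₁+1/ε₂−1) with denominator 4.042.
With shield the two gaps are in series; the resistances add: (1/ε₁+1/ε_s−1)+(1/ε_s+1/ε₂−1) = 4.818+6.919 = 11.74.
Heat-flux ratio q₀/q = 11.74/4.042.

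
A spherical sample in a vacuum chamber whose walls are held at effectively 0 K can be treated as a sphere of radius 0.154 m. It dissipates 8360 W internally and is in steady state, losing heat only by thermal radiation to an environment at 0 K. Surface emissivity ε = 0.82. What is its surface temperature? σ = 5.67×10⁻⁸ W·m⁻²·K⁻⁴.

Steady state: internal power = radiated power, P = εσA T⁴.
Radiating area A = 4πr² = 0.2980 m².
T⁴ = P/(εσA) = 8360/(0.82·5.67×10⁻⁸·0.2980) = 6.033×10¹¹ K⁴.
T = (6.033×10¹¹)^(1/4).

T ≈ 881 K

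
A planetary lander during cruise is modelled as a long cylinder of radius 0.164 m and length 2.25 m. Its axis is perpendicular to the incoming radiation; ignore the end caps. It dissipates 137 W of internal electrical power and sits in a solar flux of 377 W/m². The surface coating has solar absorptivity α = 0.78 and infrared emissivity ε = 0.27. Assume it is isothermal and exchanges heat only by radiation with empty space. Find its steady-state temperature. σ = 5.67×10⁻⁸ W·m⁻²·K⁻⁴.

At steady state, absorbed solar power + internal power = radiated power.
Absorbed: α·S·A_cross = 0.78·377·0.7380 = 217.0 W (cross-section 2rL).
Total input = 217.0 + 137 = 354.0 W.
Radiated: εσ·A_surf·T⁴ with A_surf = 2πrL = 2.318 m².
T⁴ = 354.0/(0.27·5.67×10⁻⁸·2.318) = 9.974×10⁹ K⁴.

T ≈ 316 K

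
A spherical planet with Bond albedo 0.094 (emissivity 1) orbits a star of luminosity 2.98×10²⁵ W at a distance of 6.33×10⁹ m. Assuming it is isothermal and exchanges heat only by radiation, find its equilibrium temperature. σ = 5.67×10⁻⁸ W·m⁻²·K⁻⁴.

First find the stellar flux at distance d: S = L/(4πd²) = 2.98×10²⁵/(4π·(6.33×10⁹)²) = 59180 W/m².
For an isothermal sphere, absorbed (1−a)S·πr² = emitted σ·4πr²·T⁴, so T⁴ = (1−a)S/(4σ).
T⁴ = 0.906·59180/(4·5.67×10⁻⁸) = 2.364×10¹¹ K⁴.

T ≈ 697 K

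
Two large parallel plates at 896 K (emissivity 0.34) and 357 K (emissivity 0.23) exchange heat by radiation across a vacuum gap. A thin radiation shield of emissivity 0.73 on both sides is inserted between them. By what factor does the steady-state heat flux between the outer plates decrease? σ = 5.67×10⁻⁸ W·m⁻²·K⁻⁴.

factor ≈ 1.28

Without shield: q₀ = σΔ(T⁴)/(1/ε₁+1/ε₂−1) with denominator 6.289.
With shield the two gaps are in series; the resistances add: (1/ε₁+1/ε_s−1)+(1/ε_s+1/ε₂−1) = 3.311+4.718 = 8.029.
Heat-flux ratio q₀/q = 8.029/6.289.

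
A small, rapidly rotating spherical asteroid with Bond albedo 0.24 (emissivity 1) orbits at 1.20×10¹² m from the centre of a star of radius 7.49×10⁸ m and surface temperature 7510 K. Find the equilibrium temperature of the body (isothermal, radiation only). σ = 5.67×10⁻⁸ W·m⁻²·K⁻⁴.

The star's surface emits σT_*⁴; at distance d the flux is S = σT_*⁴(R_*/d)².
S = 5.67×10⁻⁸·(7510)⁴·(7.49×10⁸/1.20×10¹²)² = 70.27 W/m².
For an isothermal sphere T⁴ = (1−a)S/(4σ) = 2.355×10⁸ K⁴.

T ≈ 124 K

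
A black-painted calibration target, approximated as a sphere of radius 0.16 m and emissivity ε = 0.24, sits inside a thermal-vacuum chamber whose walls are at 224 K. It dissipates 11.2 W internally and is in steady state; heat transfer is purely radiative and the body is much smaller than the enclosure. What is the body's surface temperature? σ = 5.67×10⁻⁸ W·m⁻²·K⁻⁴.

T ≈ 267 K

For a small grey body in a large enclosure, net radiated power = εσA(T⁴ − T_w⁴).
Steady state: P = εσA(T⁴ − T_w⁴) with A = 4πr² = 0.3217 m².
T⁴ = P/(εσA) + T_w⁴ = 11.2/(0.24·5.67×10⁻⁸·0.3217) + (224)⁴
    = 2.558×10⁹ + 2.518×10⁹ = 5.076×10⁹ K⁴.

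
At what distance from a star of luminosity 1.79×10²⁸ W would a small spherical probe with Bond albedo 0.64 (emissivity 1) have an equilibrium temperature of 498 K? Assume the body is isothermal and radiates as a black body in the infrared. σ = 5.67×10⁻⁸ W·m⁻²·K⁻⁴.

For an isothermal black-emitting sphere, (1−a)S·πr² = σ·4πr²·T⁴ ⇒ S = 4σT⁴/(1−a).
S = 4·5.67×10⁻⁸·(498)⁴/0.360 = 38750 W/m².
Flux falls as S = L/(4πd²), so d = √(L/(4πS)) = √(1.79×10²⁸/(4π·38750)).

d ≈ 1.92×10¹¹ m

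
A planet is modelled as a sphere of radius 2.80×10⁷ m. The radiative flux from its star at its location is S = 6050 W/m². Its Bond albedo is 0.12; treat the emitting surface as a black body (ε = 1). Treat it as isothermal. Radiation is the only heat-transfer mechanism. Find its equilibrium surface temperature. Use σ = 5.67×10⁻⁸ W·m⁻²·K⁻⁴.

T ≈ 391 K

At equilibrium, absorbed power = emitted power.
Absorbing cross-section = πr² = 2.463×10¹⁵ m²; emitting surface = 4πr² = 9.852×10¹⁵ m² (ratio 4).
(1−a)S·A_cross = εσ·A_surf·T⁴  ⇒  T⁴ = (1−a)S/(4σ).
T⁴ = 0.880·6050/(4·5.67×10⁻⁸) = 2.347×10¹⁰ K⁴.
T = (2.347×10¹⁰)^(1/4).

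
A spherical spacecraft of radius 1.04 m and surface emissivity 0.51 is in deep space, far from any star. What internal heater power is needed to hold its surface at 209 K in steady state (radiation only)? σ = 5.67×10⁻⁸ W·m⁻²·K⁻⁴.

P = εσ·4πr²·T⁴.
4πr² = 13.59 m²; T⁴ = 1.908×10⁹ K⁴.
P = 0.51·5.67×10⁻⁸·13.59·1.908×10⁹.

P ≈ 750 W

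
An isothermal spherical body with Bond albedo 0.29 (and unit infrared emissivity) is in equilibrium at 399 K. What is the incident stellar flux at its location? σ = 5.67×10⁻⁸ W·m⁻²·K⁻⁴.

(1−a)S·πr² = σ·4πr²·T⁴ ⇒ S = 4σT⁴/(1−a).
S = 4·5.67×10⁻⁸·2.534×10¹⁰/0.710.

S ≈ 8100 W/m²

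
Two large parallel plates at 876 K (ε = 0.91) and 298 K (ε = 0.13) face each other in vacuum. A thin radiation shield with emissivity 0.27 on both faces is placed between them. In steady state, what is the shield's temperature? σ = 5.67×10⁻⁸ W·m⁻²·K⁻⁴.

In steady state the net flux on the hot side equals that on the cold side.
σ(T₁⁴−T_s⁴)/D₁ = σ(T_s⁴−T₂⁴)/D₂, with D₁ = 1/ε₁+1/ε_s−1 = 3.803, D₂ = 1/ε_s+1/ε₂−1 = 10.40.
Solve for T_s⁴: T_s⁴ = (D₂·T₁⁴ + D₁·T₂⁴)/(D₁+D₂) = 4.333×10¹¹ K⁴.

T_s ≈ 811 K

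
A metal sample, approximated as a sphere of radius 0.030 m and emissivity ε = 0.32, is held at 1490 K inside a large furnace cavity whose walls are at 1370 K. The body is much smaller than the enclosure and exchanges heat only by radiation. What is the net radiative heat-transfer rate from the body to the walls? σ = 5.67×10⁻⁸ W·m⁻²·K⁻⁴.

For a small grey body in a large enclosure: P_net = εσA(T_body⁴ − T_wall⁴).
A = 4πr² = 0.01131 m²; T_body⁴ − T_wall⁴ = 4.929×10¹² − 3.523×10¹² = 1.406×10¹² K⁴.
|P_net| = 0.32·5.67×10⁻⁸·0.01131·1.406×10¹².

P_net ≈ 289 W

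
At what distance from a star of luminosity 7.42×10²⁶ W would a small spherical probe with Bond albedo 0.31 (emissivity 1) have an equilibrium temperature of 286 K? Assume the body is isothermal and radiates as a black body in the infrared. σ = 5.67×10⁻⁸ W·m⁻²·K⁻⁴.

d ≈ 1.64×10¹¹ m

For an isothermal black-emitting sphere, (1−a)S·πr² = σ·4πr²·T⁴ ⇒ S = 4σT⁴/(1−a).
S = 4·5.67×10⁻⁸·(286)⁴/0.690 = 2199 W/m².
Flux falls as S = L/(4πd²), so d = √(L/(4πS)) = √(7.42×10²⁶/(4π·2199)).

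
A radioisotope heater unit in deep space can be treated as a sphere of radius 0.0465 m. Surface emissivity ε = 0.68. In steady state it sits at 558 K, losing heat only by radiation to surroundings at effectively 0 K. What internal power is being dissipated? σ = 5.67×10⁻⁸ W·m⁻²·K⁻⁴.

P ≈ 102 W

Steady state: P = εσA T⁴.
A = 4πr² = 0.02717 m²; T⁴ = (558)⁴ = 9.695×10¹⁰ K⁴.
P = 0.68 × 5.67×10⁻⁸ × 0.02717 × 9.695×10¹⁰.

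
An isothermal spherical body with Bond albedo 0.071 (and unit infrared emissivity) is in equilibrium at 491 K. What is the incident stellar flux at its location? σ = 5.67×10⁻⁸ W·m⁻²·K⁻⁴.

S ≈ 14200 W/m²

(1−a)S·πr² = σ·4πr²·T⁴ ⇒ S = 4σT⁴/(1−a).
S = 4·5.67×10⁻⁸·5.812×10¹⁰/0.929.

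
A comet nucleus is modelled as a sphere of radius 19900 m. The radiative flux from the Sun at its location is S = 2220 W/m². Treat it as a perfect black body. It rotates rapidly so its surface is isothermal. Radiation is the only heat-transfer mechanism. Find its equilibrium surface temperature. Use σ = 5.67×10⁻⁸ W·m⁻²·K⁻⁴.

T ≈ 315 K

At equilibrium, absorbed power = emitted power.
Absorbing cross-section = πr² = 1.244×10⁹ m²; emitting surface = 4πr² = 4.976×10⁹ m² (ratio 4).
S·A_cross = εσ·A_surf·T⁴  ⇒  T⁴ = S/(4σ).
T⁴ = 1.00·2220/(4·5.67×10⁻⁸) = 9.788×10⁹ K⁴.
T = (9.788×10⁹)^(1/4).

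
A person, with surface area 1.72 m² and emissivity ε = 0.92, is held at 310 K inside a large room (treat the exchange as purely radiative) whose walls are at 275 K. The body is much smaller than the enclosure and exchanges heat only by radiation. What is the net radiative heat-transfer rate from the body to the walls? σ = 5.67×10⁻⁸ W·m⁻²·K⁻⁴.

For a small grey body in a large enclosure: P_net = εσA(T_body⁴ − T_wall⁴).
A = 1.72 m²; T_body⁴ − T_wall⁴ = 9.235×10⁹ − 5.719×10⁹ = 3.516×10⁹ K⁴.
|P_net| = 0.92·5.67×10⁻⁸·1.720·3.516×10⁹.

P_net ≈ 315 W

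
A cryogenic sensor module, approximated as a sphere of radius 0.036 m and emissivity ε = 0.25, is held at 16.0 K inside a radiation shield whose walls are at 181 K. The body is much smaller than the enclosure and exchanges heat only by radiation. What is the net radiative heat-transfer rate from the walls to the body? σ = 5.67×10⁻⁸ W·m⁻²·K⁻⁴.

P_net ≈ 0.248 W

For a small grey body in a large enclosure: P_net = εσA(T_body⁴ − T_wall⁴).
A = 4πr² = 0.01629 m²; T_body⁴ − T_wall⁴ = 65540 − 1.073×10⁹ = -1.073×10⁹ K⁴.
|P_net| = 0.25·5.67×10⁻⁸·0.01629·1.073×10⁹.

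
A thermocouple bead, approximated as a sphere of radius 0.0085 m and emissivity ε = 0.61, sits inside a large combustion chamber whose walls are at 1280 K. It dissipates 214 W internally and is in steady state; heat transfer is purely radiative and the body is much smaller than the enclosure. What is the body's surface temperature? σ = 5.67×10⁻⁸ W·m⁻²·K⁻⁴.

T ≈ 1760 K

For a small grey body in a large enclosure, net radiated power = εσA(T⁴ − T_w⁴).
Steady state: P = εσA(T⁴ − T_w⁴) with A = 4πr² = 9.079×10⁻⁴ m².
T⁴ = P/(εσA) + T_w⁴ = 214/(0.61·5.67×10⁻⁸·9.079×10⁻⁴) + (1280)⁴
    = 6.815×10¹² + 2.684×10¹² = 9.499×10¹² K⁴.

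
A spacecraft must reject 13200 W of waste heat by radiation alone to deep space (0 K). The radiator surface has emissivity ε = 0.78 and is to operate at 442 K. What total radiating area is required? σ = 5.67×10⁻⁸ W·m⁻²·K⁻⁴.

A ≈ 7.82 m²

P = εσA T⁴ ⇒ A = P/(εσT⁴).
T⁴ = 3.817×10¹⁰ K⁴.
A = 13200/(0.78 × 5.67×10⁻⁸ × 3.817×10¹⁰).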